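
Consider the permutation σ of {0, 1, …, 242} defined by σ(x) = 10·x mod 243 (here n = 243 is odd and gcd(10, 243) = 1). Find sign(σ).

Orbit of 100 under x↦10x: [100, 28, 37, 127, 55, 64, 154]… (length divides ord_243(10)).
Decompose π into cycles: lengths [27, 27, 27, 27, 27, 27, 9, 9, 9, 9, 9, 9, 3, 3, 3, 3, 3, 3, 1, 1, 1, 1, 1, 1, 1, 1, 1] (27 cycles, including the fixed point 0).
243 − 27 = 216 transpositions; sign(π) = (−1)^216 = +1.

+1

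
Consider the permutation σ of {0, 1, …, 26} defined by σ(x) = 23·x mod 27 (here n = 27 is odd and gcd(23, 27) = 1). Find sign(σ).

Orbit of 8 under x↦23x: [8, 22, 20, 1, 23, 16, 17]… (length divides ord_27(23)).
Decompose π into cycles: lengths [18, 6, 2, 1] (4 cycles, including the fixed point 0).
sign(π) = (−1)^{n − #cycles} = (−1)^{27−4} = (−1)^23 = -1.
The Jacobi symbol (23|27) = -1 (Zolotarev) agrees.

-1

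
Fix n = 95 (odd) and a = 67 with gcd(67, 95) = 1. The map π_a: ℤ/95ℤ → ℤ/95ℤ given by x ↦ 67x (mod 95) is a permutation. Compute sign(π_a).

+1

Orbit of 4 under x↦67x: [4, 78, 1, 67, 24, 88, 6]… (length divides ord_95(67)).
Cycle lengths of π_67 on ℤ/95ℤ: [36, 36, 18, 4, 1]; 5 cycles in total.
95 − 5 = 90 transpositions; sign(π) = (−1)^90 = +1.
The Jacobi symbol (67|95) = +1 (Zolotarev) agrees.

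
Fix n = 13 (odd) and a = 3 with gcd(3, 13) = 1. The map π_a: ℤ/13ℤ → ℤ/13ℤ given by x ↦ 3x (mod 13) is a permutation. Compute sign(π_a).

+1

Trace 3: π^k(3) = [3, 9, 1] for k=0..2.
Cycle lengths of π_3 on ℤ/13ℤ: [3, 3, 3, 3, 1]; 5 cycles in total.
Σ(ℓ_i−1) = 13−5 = 8; sign = (−1)^8 = +1.
Via Zolotarev, sign(π_{3}) = (3|13) = +1.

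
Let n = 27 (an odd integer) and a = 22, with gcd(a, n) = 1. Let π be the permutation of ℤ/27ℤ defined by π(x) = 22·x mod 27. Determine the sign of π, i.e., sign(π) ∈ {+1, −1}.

+1

Trace 16: π^k(16) = [16, 1, 22, 25, 10, 4, 7] for k=0..6.
7 cycles of lengths [9, 9, 3, 3, 1, 1, 1].
sign(π) = (−1)^{n − #cycles} = (−1)^{27−7} = (−1)^20 = +1.
Zolotarev: (22|27) = +1, matching the cycle-count sign.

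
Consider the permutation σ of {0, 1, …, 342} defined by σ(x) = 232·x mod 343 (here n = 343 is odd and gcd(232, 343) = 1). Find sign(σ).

Orbit of 92 under x↦232x: [92, 78, 260, 295, 183, 267, 204]… (length divides ord_343(232)).
π_232 has 19 disjoint cycles with lengths [49, 49, 49, 49, 49, 49, 7, 7, 7, 7, 7, 7, 1, 1, 1, 1, 1, 1, 1] on {0,…,342}.
n − c = 343 − 19 = 324; sign = (−1)^324 = +1.
Zolotarev: (232|343) = +1, matching the cycle-count sign.

+1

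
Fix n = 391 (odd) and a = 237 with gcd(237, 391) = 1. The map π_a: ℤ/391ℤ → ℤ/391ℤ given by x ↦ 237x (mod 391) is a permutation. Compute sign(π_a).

Start at x=324: 324 → 152 → 52 → 203 → 18 → 356 → 307 → … (one orbit).
Cycle lengths of π_237 on ℤ/391ℤ: [22, 22, 22, 22, 22, 22, 22, 22, 22, 22, 22, 22, 22, 22, 22, 22, 22, 2, 2, 2, 2, 2, 2, 2, 2, 1]; 26 cycles in total.
26 cycles on 391: each ℓ→(−1)^(ℓ−1), product (−1)^365 = -1.
Via Zolotarev, sign(π_{237}) = (237|391) = -1.

-1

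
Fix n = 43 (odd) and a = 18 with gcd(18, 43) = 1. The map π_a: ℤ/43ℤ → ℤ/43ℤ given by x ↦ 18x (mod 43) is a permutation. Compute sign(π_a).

-1

Trace 31: π^k(31) = [31, 42, 25, 20, 16, 30, 24] for k=0..6.
π_18 has 2 disjoint cycles with lengths [42, 1] on {0,…,42}.
Σ(ℓ_i−1) = 43−2 = 41; sign = (−1)^41 = -1.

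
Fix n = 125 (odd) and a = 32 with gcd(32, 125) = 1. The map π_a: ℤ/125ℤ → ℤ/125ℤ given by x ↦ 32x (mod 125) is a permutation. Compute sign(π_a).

-1

Start at x=99: 99 → 43 → 1 → 32 → 24 → 18 → 76 → … (one orbit).
Cycle type of π: 20×5 + 4×6 + 1; total 12 cycles.
n − c = 125 − 12 = 113; sign = (−1)^113 = -1.
The Jacobi symbol (32|125) = -1 (Zolotarev) agrees.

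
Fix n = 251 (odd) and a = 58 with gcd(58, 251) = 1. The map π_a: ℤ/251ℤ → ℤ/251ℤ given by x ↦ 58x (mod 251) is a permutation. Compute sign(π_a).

+1

Start at x=21: 21 → 214 → 113 → 28 → 118 → 67 → 121 → … (one orbit).
Cycle lengths of π_58 on ℤ/251ℤ: [125, 125, 1]; 3 cycles in total.
Σ(ℓ_i−1) = 251−3 = 248; sign = (−1)^248 = +1.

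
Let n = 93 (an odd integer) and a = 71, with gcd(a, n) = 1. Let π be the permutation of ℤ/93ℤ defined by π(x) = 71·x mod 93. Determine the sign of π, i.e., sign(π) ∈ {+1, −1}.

-1

Trace 2: π^k(2) = [2, 49, 38, 1, 71, 19, 47] for k=0..6.
Cycle type of π: 30×2 + 15×2 + 2 + 1; total 6 cycles.
With 6 cycles on 93 points, sign = (−1)^{93−6} = -1.
Check: (71/93) = -1 by Zolotarev.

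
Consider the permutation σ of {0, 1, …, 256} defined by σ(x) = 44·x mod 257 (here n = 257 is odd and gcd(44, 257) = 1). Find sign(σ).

Trace 227: π^k(227) = [227, 222, 2, 88, 17, 234, 16] for k=0..6.
Cycle lengths of π_44 on ℤ/257ℤ: [64, 64, 64, 64, 1]; 5 cycles in total.
257 − 5 = 252 transpositions; sign(π) = (−1)^252 = +1.
The Jacobi symbol (44|257) = +1 (Zolotarev) agrees.

+1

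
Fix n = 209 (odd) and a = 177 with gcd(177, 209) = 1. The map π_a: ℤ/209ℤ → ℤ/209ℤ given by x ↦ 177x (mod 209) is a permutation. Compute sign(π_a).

Orbit of 111 under x↦177x: [111, 1, 177, 188, 45, 23, 100]… (length divides ord_209(177)).
π_177 has 33 disjoint cycles with lengths [9, 9, 9, 9, 9, 9, 9, 9, 9, 9, 9, 9, 9, 9, 9, 9, 9, 9, 9, 9, 9, 9, 1, 1, 1, 1, 1, 1, 1, 1, 1, 1, 1] on {0,…,208}.
sign(π) = (−1)^{n − #cycles} = (−1)^{209−33} = (−1)^176 = +1.
The Jacobi symbol (177|209) = +1 (Zolotarev) agrees.

+1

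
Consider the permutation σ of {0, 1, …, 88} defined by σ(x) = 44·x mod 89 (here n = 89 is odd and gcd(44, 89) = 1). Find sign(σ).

Start at x=32: 32 → 73 → 8 → 85 → 2 → 88 → 45 → … (one orbit).
The orbit structure of x ↦ 44x mod 89: 5 orbits of sizes [22, 22, 22, 22, 1].
With 5 cycles on 89 points, sign = (−1)^{89−5} = +1.

+1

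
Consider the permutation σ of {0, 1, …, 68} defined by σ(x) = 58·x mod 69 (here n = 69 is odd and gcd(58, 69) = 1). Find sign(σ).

Trace 31: π^k(31) = [31, 4, 25, 1, 58, 52, 49] for k=0..6.
Cycle lengths of π_58 on ℤ/69ℤ: [11, 11, 11, 11, 11, 11, 1, 1, 1]; 9 cycles in total.
n − c = 69 − 9 = 60; sign = (−1)^60 = +1.

+1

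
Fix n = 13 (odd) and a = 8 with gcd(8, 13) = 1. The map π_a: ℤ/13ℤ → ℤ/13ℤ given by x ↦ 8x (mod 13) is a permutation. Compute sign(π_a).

Trace 8: π^k(8) = [8, 12, 5, 1] for k=0..3.
Decompose π into cycles: lengths [4, 4, 4, 1] (4 cycles, including the fixed point 0).
sign(π) = (−1)^{n − #cycles} = (−1)^{13−4} = (−1)^9 = -1.
Check: (8/13) = -1 by Zolotarev.

-1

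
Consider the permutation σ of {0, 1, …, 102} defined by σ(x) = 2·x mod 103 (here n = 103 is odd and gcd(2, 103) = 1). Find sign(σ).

Start at x=52: 52 → 1 → 2 → 4 → 8 → 16 → 32 → … (one orbit).
Decompose π into cycles: lengths [51, 51, 1] (3 cycles, including the fixed point 0).
Σ(ℓ_i−1) = 103−3 = 100; sign = (−1)^100 = +1.

+1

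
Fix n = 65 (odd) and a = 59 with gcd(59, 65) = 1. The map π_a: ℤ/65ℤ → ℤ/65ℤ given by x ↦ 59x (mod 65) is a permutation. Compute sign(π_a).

Trace 16: π^k(16) = [16, 34, 56, 54, 1, 59, 36] for k=0..6.
The orbit structure of x ↦ 59x mod 65: 8 orbits of sizes [12, 12, 12, 12, 12, 2, 2, 1].
8 cycles on 65: each ℓ→(−1)^(ℓ−1), product (−1)^57 = -1.
Via Zolotarev, sign(π_{59}) = (59|65) = -1.

-1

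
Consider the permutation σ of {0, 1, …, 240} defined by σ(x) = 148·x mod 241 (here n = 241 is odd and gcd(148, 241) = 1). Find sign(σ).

-1

Orbit of 197 under x↦148x: [197, 236, 224, 135, 218, 211, 139]… (length divides ord_241(148)).
Cycle lengths of π_148 on ℤ/241ℤ: [80, 80, 80, 1]; 4 cycles in total.
Σ(ℓ_i−1) = 241−4 = 237; sign = (−1)^237 = -1.
Check: (148/241) = -1 by Zolotarev.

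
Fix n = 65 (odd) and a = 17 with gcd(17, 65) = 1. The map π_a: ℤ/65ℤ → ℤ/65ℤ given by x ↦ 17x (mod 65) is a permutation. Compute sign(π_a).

Trace 61: π^k(61) = [61, 62, 14, 43, 16, 12, 9] for k=0..6.
π_17 has 8 disjoint cycles with lengths [12, 12, 12, 12, 6, 6, 4, 1] on {0,…,64}.
65 − 8 = 57 transpositions; sign(π) = (−1)^57 = -1.

-1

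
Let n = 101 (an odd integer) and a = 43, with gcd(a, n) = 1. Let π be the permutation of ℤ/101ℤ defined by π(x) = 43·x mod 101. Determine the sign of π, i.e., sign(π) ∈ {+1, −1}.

+1

Trace 45: π^k(45) = [45, 16, 82, 92, 17, 24, 22] for k=0..6.
π_43 has 3 disjoint cycles with lengths [50, 50, 1] on {0,…,100}.
n − c = 101 − 3 = 98; sign = (−1)^98 = +1.
Via Zolotarev, sign(π_{43}) = (43|101) = +1.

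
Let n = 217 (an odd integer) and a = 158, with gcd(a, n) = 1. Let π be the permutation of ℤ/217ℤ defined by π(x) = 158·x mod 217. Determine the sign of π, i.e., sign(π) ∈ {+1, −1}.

-1

Trace 130: π^k(130) = [130, 142, 85, 193, 114, 1, 158] for k=0..6.
π_158 has 10 disjoint cycles with lengths [30, 30, 30, 30, 30, 30, 30, 3, 3, 1] on {0,…,216}.
217 − 10 = 207 transpositions; sign(π) = (−1)^207 = -1.
Via Zolotarev, sign(π_{158}) = (158|217) = -1.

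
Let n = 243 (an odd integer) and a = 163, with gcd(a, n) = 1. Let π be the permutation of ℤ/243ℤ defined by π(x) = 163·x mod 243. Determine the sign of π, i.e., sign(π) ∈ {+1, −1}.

Start at x=163: 163 → 82 → 1 → 163 (one orbit).
Cycle lengths of π_163 on ℤ/243ℤ: [3, 3, 3, 3, 3, 3, 3, 3, 3, 3, 3, 3, 3, 3, 3, 3, 3, 3, 3, 3, 3, 3, 3, 3, 3, 3, 3, 3, 3, 3, 3, 3, 3, 3, 3, 3, 3, 3, 3, 3, 3, 3, 3, 3, 3, 3, 3, 3, 3, 3, 3, 3, 3, 3, 1, 1, 1, 1, 1, 1, 1, 1, 1, 1, 1, 1, 1, 1, 1, 1, 1, 1, 1, 1, 1, 1, 1, 1, 1, 1, 1, 1, 1, 1, 1, 1, 1, 1, 1, 1, 1, 1, 1, 1, 1, 1, 1, 1, 1, 1, 1, 1, 1, 1, 1, 1, 1, 1, 1, 1, 1, 1, 1, 1, 1, 1, 1, 1, 1, 1, 1, 1, 1, 1, 1, 1, 1, 1, 1, 1, 1, 1, 1, 1, 1]; 135 cycles in total.
243 − 135 = 108 transpositions; sign(π) = (−1)^108 = +1.

+1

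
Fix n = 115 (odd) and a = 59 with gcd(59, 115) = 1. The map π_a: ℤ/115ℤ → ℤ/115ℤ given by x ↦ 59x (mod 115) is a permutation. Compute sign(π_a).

+1

Start at x=104: 104 → 41 → 4 → 6 → 9 → 71 → 49 → … (one orbit).
Cycle lengths of π_59 on ℤ/115ℤ: [22, 22, 22, 22, 11, 11, 2, 2, 1]; 9 cycles in total.
115 − 9 = 106 transpositions; sign(π) = (−1)^106 = +1.
Via Zolotarev, sign(π_{59}) = (59|115) = +1.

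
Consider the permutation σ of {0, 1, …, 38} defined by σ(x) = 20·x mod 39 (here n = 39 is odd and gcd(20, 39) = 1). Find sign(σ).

+1

Trace 20: π^k(20) = [20, 10, 5, 22, 11, 25, 32] for k=0..6.
Cycle lengths of π_20 on ℤ/39ℤ: [12, 12, 12, 2, 1]; 5 cycles in total.
39 − 5 = 34 transpositions; sign(π) = (−1)^34 = +1.
The Jacobi symbol (20|39) = +1 (Zolotarev) agrees.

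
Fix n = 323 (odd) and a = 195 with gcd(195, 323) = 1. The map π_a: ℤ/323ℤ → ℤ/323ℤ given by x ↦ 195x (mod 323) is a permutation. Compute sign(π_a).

Start at x=25: 25 → 30 → 36 → 237 → 26 → 225 → 270 → … (one orbit).
9 cycles of lengths [72, 72, 72, 72, 9, 9, 8, 8, 1].
323 − 9 = 314 transpositions; sign(π) = (−1)^314 = +1.

+1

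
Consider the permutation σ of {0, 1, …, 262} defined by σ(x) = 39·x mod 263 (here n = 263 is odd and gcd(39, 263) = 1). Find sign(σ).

Start at x=243: 243 → 9 → 88 → 13 → 244 → 48 → 31 → … (one orbit).
Decompose π into cycles: lengths [131, 131, 1] (3 cycles, including the fixed point 0).
sign(π) = (−1)^{n − #cycles} = (−1)^{263−3} = (−1)^260 = +1.

+1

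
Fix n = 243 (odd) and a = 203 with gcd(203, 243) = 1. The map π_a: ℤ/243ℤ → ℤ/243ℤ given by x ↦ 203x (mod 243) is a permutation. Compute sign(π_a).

-1

Orbit of 121 under x↦203x: [121, 20, 172, 167, 124, 143, 112]… (length divides ord_243(203)).
π_203 has 6 disjoint cycles with lengths [162, 54, 18, 6, 2, 1] on {0,…,242}.
With 6 cycles on 243 points, sign = (−1)^{243−6} = -1.
Via Zolotarev, sign(π_{203}) = (203|243) = -1.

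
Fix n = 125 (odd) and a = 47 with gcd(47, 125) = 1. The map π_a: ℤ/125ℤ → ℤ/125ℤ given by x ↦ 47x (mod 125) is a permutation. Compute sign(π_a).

Start at x=121: 121 → 62 → 39 → 83 → 26 → 97 → 59 → … (one orbit).
Cycle type of π: 100 + 20 + 4 + 1; total 4 cycles.
n − c = 125 − 4 = 121; sign = (−1)^121 = -1.

-1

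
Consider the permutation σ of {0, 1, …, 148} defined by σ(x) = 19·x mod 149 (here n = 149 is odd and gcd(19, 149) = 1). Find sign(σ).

Orbit of 6 under x↦19x: [6, 114, 80, 30, 123, 102, 1]… (length divides ord_149(19)).
The orbit structure of x ↦ 19x mod 149: 5 orbits of sizes [37, 37, 37, 37, 1].
149 − 5 = 144 transpositions; sign(π) = (−1)^144 = +1.

+1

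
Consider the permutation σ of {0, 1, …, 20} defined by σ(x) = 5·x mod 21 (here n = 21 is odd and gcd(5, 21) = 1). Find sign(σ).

Orbit of 5 under x↦5x: [5, 4, 20, 16, 17, 1]… (length divides ord_21(5)).
π_5 has 5 disjoint cycles with lengths [6, 6, 6, 2, 1] on {0,…,20}.
5 cycles on 21: each ℓ→(−1)^(ℓ−1), product (−1)^16 = +1.
Via Zolotarev, sign(π_{5}) = (5|21) = +1.

+1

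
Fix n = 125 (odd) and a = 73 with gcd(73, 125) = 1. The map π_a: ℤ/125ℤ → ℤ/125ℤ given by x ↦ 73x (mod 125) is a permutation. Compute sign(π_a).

Start at x=78: 78 → 69 → 37 → 76 → 48 → 4 → 42 → … (one orbit).
Decompose π into cycles: lengths [100, 20, 4, 1] (4 cycles, including the fixed point 0).
4 cycles on 125: each ℓ→(−1)^(ℓ−1), product (−1)^121 = -1.

-1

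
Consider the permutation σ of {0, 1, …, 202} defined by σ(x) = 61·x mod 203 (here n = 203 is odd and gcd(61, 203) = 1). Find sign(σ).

+1

Orbit of 164 under x↦61x: [164, 57, 26, 165, 118, 93, 192]… (length divides ord_203(61)).
π_61 has 5 disjoint cycles with lengths [84, 84, 28, 6, 1] on {0,…,202}.
sign(π) = (−1)^{n − #cycles} = (−1)^{203−5} = (−1)^198 = +1.
Zolotarev: (61|203) = +1, matching the cycle-count sign.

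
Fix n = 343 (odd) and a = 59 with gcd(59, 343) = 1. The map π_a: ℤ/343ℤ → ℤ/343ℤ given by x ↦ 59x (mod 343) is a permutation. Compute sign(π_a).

-1

Trace 214: π^k(214) = [214, 278, 281, 115, 268, 34, 291] for k=0..6.
Cycle lengths of π_59 on ℤ/343ℤ: [294, 42, 6, 1]; 4 cycles in total.
With 4 cycles on 343 points, sign = (−1)^{343−4} = -1.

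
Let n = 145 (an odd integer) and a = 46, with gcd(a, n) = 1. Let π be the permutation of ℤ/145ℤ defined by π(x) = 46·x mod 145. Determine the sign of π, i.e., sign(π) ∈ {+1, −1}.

-1

Trace 46: π^k(46) = [46, 86, 41, 1] for k=0..3.
π_46 has 40 disjoint cycles with lengths [4, 4, 4, 4, 4, 4, 4, 4, 4, 4, 4, 4, 4, 4, 4, 4, 4, 4, 4, 4, 4, 4, 4, 4, 4, 4, 4, 4, 4, 4, 4, 4, 4, 4, 4, 1, 1, 1, 1, 1] on {0,…,144}.
Σ(ℓ_i−1) = 145−40 = 105; sign = (−1)^105 = -1.
Via Zolotarev, sign(π_{46}) = (46|145) = -1.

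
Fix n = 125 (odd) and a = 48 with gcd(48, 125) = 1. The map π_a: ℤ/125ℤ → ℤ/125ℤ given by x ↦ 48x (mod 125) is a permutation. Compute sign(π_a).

-1

Start at x=87: 87 → 51 → 73 → 4 → 67 → 91 → 118 → … (one orbit).
Cycle type of π: 100 + 20 + 4 + 1; total 4 cycles.
125 − 4 = 121 transpositions; sign(π) = (−1)^121 = -1.
Via Zolotarev, sign(π_{48}) = (48|125) = -1.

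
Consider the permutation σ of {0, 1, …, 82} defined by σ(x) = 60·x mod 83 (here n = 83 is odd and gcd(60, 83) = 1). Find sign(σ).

-1

Orbit of 6 under x↦60x: [6, 28, 20, 38, 39, 16, 47]… (length divides ord_83(60)).
Cycle type of π: 82 + 1; total 2 cycles.
83 − 2 = 81 transpositions; sign(π) = (−1)^81 = -1.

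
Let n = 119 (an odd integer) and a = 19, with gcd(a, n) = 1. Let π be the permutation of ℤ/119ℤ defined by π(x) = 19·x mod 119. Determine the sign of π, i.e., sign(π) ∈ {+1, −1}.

Start at x=76: 76 → 16 → 66 → 64 → 26 → 18 → 104 → … (one orbit).
8 cycles of lengths [24, 24, 24, 24, 8, 8, 6, 1].
8 cycles on 119: each ℓ→(−1)^(ℓ−1), product (−1)^111 = -1.

-1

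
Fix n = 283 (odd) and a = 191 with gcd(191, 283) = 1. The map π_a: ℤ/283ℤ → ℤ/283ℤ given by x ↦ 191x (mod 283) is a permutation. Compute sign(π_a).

-1

Start at x=78: 78 → 182 → 236 → 79 → 90 → 210 → 207 → … (one orbit).
Cycle type of π: 282 + 1; total 2 cycles.
sign(π) = (−1)^{n − #cycles} = (−1)^{283−2} = (−1)^281 = -1.
Via Zolotarev, sign(π_{191}) = (191|283) = -1.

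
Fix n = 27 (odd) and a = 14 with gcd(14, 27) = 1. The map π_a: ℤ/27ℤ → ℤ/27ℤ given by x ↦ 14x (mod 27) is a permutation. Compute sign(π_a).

Trace 17: π^k(17) = [17, 22, 11, 19, 23, 25, 26] for k=0..6.
Cycle lengths of π_14 on ℤ/27ℤ: [18, 6, 2, 1]; 4 cycles in total.
With 4 cycles on 27 points, sign = (−1)^{27−4} = -1.
The Jacobi symbol (14|27) = -1 (Zolotarev) agrees.

-1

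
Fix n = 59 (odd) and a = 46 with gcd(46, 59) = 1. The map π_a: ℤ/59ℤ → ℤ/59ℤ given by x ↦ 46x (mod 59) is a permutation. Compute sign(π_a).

Orbit of 1 under x↦46x: [1, 46, 51, 45, 5, 53, 19]… (length divides ord_59(46)).
π_46 has 3 disjoint cycles with lengths [29, 29, 1] on {0,…,58}.
3 cycles on 59: each ℓ→(−1)^(ℓ−1), product (−1)^56 = +1.
The Jacobi symbol (46|59) = +1 (Zolotarev) agrees.

+1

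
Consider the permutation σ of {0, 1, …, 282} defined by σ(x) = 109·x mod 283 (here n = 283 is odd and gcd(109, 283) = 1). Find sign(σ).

-1

Orbit of 154 under x↦109x: [154, 89, 79, 121, 171, 244, 277]… (length divides ord_283(109)).
Cycle lengths of π_109 on ℤ/283ℤ: [282, 1]; 2 cycles in total.
2 cycles on 283: each ℓ→(−1)^(ℓ−1), product (−1)^281 = -1.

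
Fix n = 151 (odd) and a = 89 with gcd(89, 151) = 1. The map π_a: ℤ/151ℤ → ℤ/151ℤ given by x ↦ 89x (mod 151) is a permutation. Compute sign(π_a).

-1

Orbit of 141 under x↦89x: [141, 16, 65, 47, 106, 72, 66]… (length divides ord_151(89)).
Cycle type of π: 150 + 1; total 2 cycles.
2 cycles on 151: each ℓ→(−1)^(ℓ−1), product (−1)^149 = -1.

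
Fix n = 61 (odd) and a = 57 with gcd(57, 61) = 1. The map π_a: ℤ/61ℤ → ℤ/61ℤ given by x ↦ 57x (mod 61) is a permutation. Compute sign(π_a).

+1

Start at x=20: 20 → 42 → 15 → 1 → 57 → 16 → 58 → … (one orbit).
Cycle lengths of π_57 on ℤ/61ℤ: [15, 15, 15, 15, 1]; 5 cycles in total.
5 cycles on 61: each ℓ→(−1)^(ℓ−1), product (−1)^56 = +1.
(57|61)_J = +1 (Zolotarev's lemma cross-check).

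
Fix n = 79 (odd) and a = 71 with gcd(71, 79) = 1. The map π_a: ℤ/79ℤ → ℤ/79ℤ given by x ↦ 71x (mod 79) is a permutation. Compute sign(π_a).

Orbit of 12 under x↦71x: [12, 62, 57, 18, 14, 46, 27]… (length divides ord_79(71)).
Cycle lengths of π_71 on ℤ/79ℤ: [26, 26, 26, 1]; 4 cycles in total.
Σ(ℓ_i−1) = 79−4 = 75; sign = (−1)^75 = -1.
Zolotarev: (71|79) = -1, matching the cycle-count sign.

-1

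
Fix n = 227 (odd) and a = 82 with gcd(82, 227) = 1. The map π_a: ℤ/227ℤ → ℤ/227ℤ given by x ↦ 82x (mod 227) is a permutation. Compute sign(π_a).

Start at x=221: 221 → 189 → 62 → 90 → 116 → 205 → 12 → … (one orbit).
The orbit structure of x ↦ 82x mod 227: 3 orbits of sizes [113, 113, 1].
With 3 cycles on 227 points, sign = (−1)^{227−3} = +1.
The Jacobi symbol (82|227) = +1 (Zolotarev) agrees.

+1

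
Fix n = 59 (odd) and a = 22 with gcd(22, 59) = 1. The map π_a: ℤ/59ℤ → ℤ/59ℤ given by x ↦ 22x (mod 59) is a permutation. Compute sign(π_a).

+1

Trace 28: π^k(28) = [28, 26, 41, 17, 20, 27, 4] for k=0..6.
3 cycles of lengths [29, 29, 1].
3 cycles on 59: each ℓ→(−1)^(ℓ−1), product (−1)^56 = +1.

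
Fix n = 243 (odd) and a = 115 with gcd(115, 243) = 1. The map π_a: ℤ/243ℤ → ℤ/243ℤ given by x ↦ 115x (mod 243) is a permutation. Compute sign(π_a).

Start at x=154: 154 → 214 → 67 → 172 → 97 → 220 → 28 → … (one orbit).
Cycle type of π: 81×2 + 27×2 + 9×2 + 3×2 + 1×3; total 11 cycles.
11 cycles on 243: each ℓ→(−1)^(ℓ−1), product (−1)^232 = +1.
Via Zolotarev, sign(π_{115}) = (115|243) = +1.

+1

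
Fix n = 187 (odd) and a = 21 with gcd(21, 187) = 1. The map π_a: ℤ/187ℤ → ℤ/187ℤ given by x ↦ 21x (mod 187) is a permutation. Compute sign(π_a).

Orbit of 98 under x↦21x: [98, 1, 21, 67]… (length divides ord_187(21)).
Decompose π into cycles: lengths [4, 4, 4, 4, 4, 4, 4, 4, 4, 4, 4, 4, 4, 4, 4, 4, 4, 4, 4, 4, 4, 4, 4, 4, 4, 4, 4, 4, 4, 4, 4, 4, 4, 4, 4, 4, 4, 4, 4, 4, 4, 4, 4, 4, 2, 2, 2, 2, 2, 1] (50 cycles, including the fixed point 0).
sign(π) = (−1)^{n − #cycles} = (−1)^{187−50} = (−1)^137 = -1.

-1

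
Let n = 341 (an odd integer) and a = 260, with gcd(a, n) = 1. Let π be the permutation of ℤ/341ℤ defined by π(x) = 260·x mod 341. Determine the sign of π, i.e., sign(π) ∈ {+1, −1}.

Trace 238: π^k(238) = [238, 159, 79, 80, 340, 81, 259] for k=0..6.
Decompose π into cycles: lengths [30, 30, 30, 30, 30, 30, 30, 30, 30, 30, 30, 10, 1] (13 cycles, including the fixed point 0).
341 − 13 = 328 transpositions; sign(π) = (−1)^328 = +1.

+1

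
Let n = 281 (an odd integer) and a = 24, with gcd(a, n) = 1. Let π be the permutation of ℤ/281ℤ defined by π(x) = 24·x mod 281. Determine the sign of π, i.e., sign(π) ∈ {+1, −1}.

Orbit of 191 under x↦24x: [191, 88, 145, 108, 63, 107, 39]… (length divides ord_281(24)).
π_24 has 2 disjoint cycles with lengths [280, 1] on {0,…,280}.
sign(π) = (−1)^{n − #cycles} = (−1)^{281−2} = (−1)^279 = -1.
Via Zolotarev, sign(π_{24}) = (24|281) = -1.

-1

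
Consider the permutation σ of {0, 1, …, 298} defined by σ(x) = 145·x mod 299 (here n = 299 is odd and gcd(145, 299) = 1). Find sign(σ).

+1

Orbit of 116 under x↦145x: [116, 76, 256, 44, 101, 293, 27]… (length divides ord_299(145)).
The orbit structure of x ↦ 145x mod 299: 5 orbits of sizes [132, 132, 22, 12, 1].
Σ(ℓ_i−1) = 299−5 = 294; sign = (−1)^294 = +1.
The Jacobi symbol (145|299) = +1 (Zolotarev) agrees.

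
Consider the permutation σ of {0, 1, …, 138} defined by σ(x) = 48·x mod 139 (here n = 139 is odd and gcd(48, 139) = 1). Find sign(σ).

-1

Start at x=75: 75 → 125 → 23 → 131 → 33 → 55 → 138 → … (one orbit).
Decompose π into cycles: lengths [46, 46, 46, 1] (4 cycles, including the fixed point 0).
139 − 4 = 135 transpositions; sign(π) = (−1)^135 = -1.
Zolotarev: (48|139) = -1, matching the cycle-count sign.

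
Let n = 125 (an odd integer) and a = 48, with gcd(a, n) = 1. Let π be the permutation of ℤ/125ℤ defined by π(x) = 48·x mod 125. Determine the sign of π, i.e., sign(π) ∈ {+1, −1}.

-1

Start at x=121: 121 → 58 → 34 → 7 → 86 → 3 → 19 → … (one orbit).
Decompose π into cycles: lengths [100, 20, 4, 1] (4 cycles, including the fixed point 0).
Σ(ℓ_i−1) = 125−4 = 121; sign = (−1)^121 = -1.
Check: (48/125) = -1 by Zolotarev.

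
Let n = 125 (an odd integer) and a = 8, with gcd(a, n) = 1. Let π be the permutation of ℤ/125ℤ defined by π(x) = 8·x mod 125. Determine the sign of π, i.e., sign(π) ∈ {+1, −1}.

Start at x=122: 122 → 101 → 58 → 89 → 87 → 71 → 68 → … (one orbit).
π_8 has 4 disjoint cycles with lengths [100, 20, 4, 1] on {0,…,124}.
Σ(ℓ_i−1) = 125−4 = 121; sign = (−1)^121 = -1.

-1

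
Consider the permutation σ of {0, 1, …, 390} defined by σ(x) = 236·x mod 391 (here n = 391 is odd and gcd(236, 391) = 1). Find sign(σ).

+1

Trace 101: π^k(101) = [101, 376, 370, 127, 256, 202, 361] for k=0..6.
The orbit structure of x ↦ 236x mod 391: 9 orbits of sizes [88, 88, 88, 88, 11, 11, 8, 8, 1].
sign(π) = (−1)^{n − #cycles} = (−1)^{391−9} = (−1)^382 = +1.
Via Zolotarev, sign(π_{236}) = (236|391) = +1.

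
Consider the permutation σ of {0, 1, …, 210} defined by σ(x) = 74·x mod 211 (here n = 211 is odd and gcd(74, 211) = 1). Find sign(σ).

Trace 196: π^k(196) = [196, 156, 150, 128, 188, 197, 19] for k=0..6.
π_74 has 8 disjoint cycles with lengths [30, 30, 30, 30, 30, 30, 30, 1] on {0,…,210}.
8 cycles on 211: each ℓ→(−1)^(ℓ−1), product (−1)^203 = -1.
The Jacobi symbol (74|211) = -1 (Zolotarev) agrees.

-1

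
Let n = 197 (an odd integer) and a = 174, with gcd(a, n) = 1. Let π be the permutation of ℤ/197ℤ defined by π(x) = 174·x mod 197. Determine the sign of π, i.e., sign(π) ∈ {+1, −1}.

+1

Trace 76: π^k(76) = [76, 25, 16, 26, 190, 161, 40] for k=0..6.
Cycle lengths of π_174 on ℤ/197ℤ: [98, 98, 1]; 3 cycles in total.
With 3 cycles on 197 points, sign = (−1)^{197−3} = +1.
Check: (174/197) = +1 by Zolotarev.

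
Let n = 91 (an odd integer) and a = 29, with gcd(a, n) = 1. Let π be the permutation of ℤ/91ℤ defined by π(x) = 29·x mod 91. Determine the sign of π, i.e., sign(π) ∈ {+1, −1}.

Orbit of 22 under x↦29x: [22, 1, 29]… (length divides ord_91(29)).
Cycle type of π: 3×28 + 1×7; total 35 cycles.
With 35 cycles on 91 points, sign = (−1)^{91−35} = +1.
(29|91)_J = +1 (Zolotarev's lemma cross-check).

+1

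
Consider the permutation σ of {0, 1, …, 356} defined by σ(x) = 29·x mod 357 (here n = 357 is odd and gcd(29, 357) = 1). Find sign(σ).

+1

Trace 71: π^k(71) = [71, 274, 92, 169, 260, 43, 176] for k=0..6.
Decompose π into cycles: lengths [16, 16, 16, 16, 16, 16, 16, 16, 16, 16, 16, 16, 16, 16, 16, 16, 16, 16, 16, 16, 16, 2, 2, 2, 2, 2, 2, 2, 1, 1, 1, 1, 1, 1, 1] (35 cycles, including the fixed point 0).
With 35 cycles on 357 points, sign = (−1)^{357−35} = +1.
The Jacobi symbol (29|357) = +1 (Zolotarev) agrees.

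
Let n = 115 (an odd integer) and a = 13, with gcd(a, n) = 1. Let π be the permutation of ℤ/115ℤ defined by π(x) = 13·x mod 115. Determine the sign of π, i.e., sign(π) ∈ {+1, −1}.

Trace 2: π^k(2) = [2, 26, 108, 24, 82, 31, 58] for k=0..6.
Decompose π into cycles: lengths [44, 44, 11, 11, 4, 1] (6 cycles, including the fixed point 0).
n − c = 115 − 6 = 109; sign = (−1)^109 = -1.
Zolotarev: (13|115) = -1, matching the cycle-count sign.

-1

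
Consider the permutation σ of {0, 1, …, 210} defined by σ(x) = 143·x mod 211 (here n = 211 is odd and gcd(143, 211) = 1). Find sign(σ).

Orbit of 109 under x↦143x: [109, 184, 148, 64, 79, 114, 55]… (length divides ord_211(143)).
The orbit structure of x ↦ 143x mod 211: 7 orbits of sizes [35, 35, 35, 35, 35, 35, 1].
sign(π) = (−1)^{n − #cycles} = (−1)^{211−7} = (−1)^204 = +1.

+1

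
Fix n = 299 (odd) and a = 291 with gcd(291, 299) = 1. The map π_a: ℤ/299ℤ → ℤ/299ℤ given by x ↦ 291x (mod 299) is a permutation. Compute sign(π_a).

+1

Start at x=105: 105 → 57 → 142 → 60 → 118 → 252 → 77 → … (one orbit).
π_291 has 11 disjoint cycles with lengths [44, 44, 44, 44, 44, 44, 22, 4, 4, 4, 1] on {0,…,298}.
Σ(ℓ_i−1) = 299−11 = 288; sign = (−1)^288 = +1.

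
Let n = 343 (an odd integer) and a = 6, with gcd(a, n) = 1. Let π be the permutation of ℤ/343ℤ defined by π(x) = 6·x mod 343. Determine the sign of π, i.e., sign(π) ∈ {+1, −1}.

Orbit of 78 under x↦6x: [78, 125, 64, 41, 246, 104, 281]… (length divides ord_343(6)).
Cycle lengths of π_6 on ℤ/343ℤ: [98, 98, 98, 14, 14, 14, 2, 2, 2, 1]; 10 cycles in total.
sign(π) = (−1)^{n − #cycles} = (−1)^{343−10} = (−1)^333 = -1.
The Jacobi symbol (6|343) = -1 (Zolotarev) agrees.

-1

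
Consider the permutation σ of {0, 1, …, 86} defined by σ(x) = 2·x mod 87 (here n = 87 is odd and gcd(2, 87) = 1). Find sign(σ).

+1

Trace 47: π^k(47) = [47, 7, 14, 28, 56, 25, 50] for k=0..6.
Decompose π into cycles: lengths [28, 28, 28, 2, 1] (5 cycles, including the fixed point 0).
sign(π) = (−1)^{n − #cycles} = (−1)^{87−5} = (−1)^82 = +1.
The Jacobi symbol (2|87) = +1 (Zolotarev) agrees.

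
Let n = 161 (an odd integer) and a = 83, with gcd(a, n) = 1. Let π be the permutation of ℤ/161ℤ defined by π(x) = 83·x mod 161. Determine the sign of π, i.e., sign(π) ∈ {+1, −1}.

Trace 85: π^k(85) = [85, 132, 8, 20, 50, 125, 71] for k=0..6.
π_83 has 11 disjoint cycles with lengths [22, 22, 22, 22, 22, 22, 22, 2, 2, 2, 1] on {0,…,160}.
11 cycles on 161: each ℓ→(−1)^(ℓ−1), product (−1)^150 = +1.

+1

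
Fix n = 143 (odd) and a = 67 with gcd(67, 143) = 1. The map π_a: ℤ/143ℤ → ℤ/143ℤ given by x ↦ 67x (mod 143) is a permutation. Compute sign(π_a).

Trace 133: π^k(133) = [133, 45, 12, 89, 100, 122, 23] for k=0..6.
Cycle type of π: 12×11 + 1×11; total 22 cycles.
22 cycles on 143: each ℓ→(−1)^(ℓ−1), product (−1)^121 = -1.
Zolotarev: (67|143) = -1, matching the cycle-count sign.

-1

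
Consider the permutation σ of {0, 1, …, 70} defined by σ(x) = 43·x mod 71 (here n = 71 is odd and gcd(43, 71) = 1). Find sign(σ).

Start at x=19: 19 → 36 → 57 → 37 → 29 → 40 → 16 → … (one orbit).
Decompose π into cycles: lengths [35, 35, 1] (3 cycles, including the fixed point 0).
n − c = 71 − 3 = 68; sign = (−1)^68 = +1.
Check: (43/71) = +1 by Zolotarev.

+1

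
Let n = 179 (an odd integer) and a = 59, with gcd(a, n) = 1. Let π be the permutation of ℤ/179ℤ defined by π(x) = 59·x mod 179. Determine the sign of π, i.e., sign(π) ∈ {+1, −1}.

Orbit of 52 under x↦59x: [52, 25, 43, 31, 39, 153, 77]… (length divides ord_179(59)).
Cycle lengths of π_59 on ℤ/179ℤ: [89, 89, 1]; 3 cycles in total.
Σ(ℓ_i−1) = 179−3 = 176; sign = (−1)^176 = +1.
Check: (59/179) = +1 by Zolotarev.

+1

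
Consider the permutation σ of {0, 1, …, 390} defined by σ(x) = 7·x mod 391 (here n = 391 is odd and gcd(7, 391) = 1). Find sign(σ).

+1

Start at x=226: 226 → 18 → 126 → 100 → 309 → 208 → 283 → … (one orbit).
π_7 has 5 disjoint cycles with lengths [176, 176, 22, 16, 1] on {0,…,390}.
n − c = 391 − 5 = 386; sign = (−1)^386 = +1.
The Jacobi symbol (7|391) = +1 (Zolotarev) agrees.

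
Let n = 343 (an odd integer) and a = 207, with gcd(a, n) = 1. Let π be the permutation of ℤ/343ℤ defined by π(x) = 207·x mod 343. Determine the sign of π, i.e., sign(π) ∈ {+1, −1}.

+1

Trace 179: π^k(179) = [179, 9, 148, 109, 268, 253, 235] for k=0..6.
7 cycles of lengths [147, 147, 21, 21, 3, 3, 1].
7 cycles on 343: each ℓ→(−1)^(ℓ−1), product (−1)^336 = +1.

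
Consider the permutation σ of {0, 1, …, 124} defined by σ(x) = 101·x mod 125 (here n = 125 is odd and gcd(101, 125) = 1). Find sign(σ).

+1

Start at x=26: 26 → 1 → 101 → 76 → 51 → 26 (one orbit).
π_101 has 45 disjoint cycles with lengths [5, 5, 5, 5, 5, 5, 5, 5, 5, 5, 5, 5, 5, 5, 5, 5, 5, 5, 5, 5, 1, 1, 1, 1, 1, 1, 1, 1, 1, 1, 1, 1, 1, 1, 1, 1, 1, 1, 1, 1, 1, 1, 1, 1, 1] on {0,…,124}.
n − c = 125 − 45 = 80; sign = (−1)^80 = +1.
(101|125)_J = +1 (Zolotarev's lemma cross-check).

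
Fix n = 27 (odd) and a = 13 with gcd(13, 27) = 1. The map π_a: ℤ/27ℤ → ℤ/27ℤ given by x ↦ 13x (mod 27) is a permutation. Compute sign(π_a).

+1

Start at x=10: 10 → 22 → 16 → 19 → 4 → 25 → 1 → … (one orbit).
The orbit structure of x ↦ 13x mod 27: 7 orbits of sizes [9, 9, 3, 3, 1, 1, 1].
7 cycles on 27: each ℓ→(−1)^(ℓ−1), product (−1)^20 = +1.
Zolotarev: (13|27) = +1, matching the cycle-count sign.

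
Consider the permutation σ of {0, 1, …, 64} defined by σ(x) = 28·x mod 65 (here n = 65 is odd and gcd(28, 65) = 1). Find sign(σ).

Start at x=49: 49 → 7 → 1 → 28 → 4 → 47 → 16 → … (one orbit).
7 cycles of lengths [12, 12, 12, 12, 12, 4, 1].
Σ(ℓ_i−1) = 65−7 = 58; sign = (−1)^58 = +1.
Check: (28/65) = +1 by Zolotarev.

+1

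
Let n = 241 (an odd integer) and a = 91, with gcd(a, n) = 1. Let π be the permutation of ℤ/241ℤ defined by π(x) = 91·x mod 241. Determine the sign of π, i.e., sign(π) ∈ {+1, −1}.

+1

Orbit of 205 under x↦91x: [205, 98, 1, 91, 87]… (length divides ord_241(91)).
49 cycles of lengths [5, 5, 5, 5, 5, 5, 5, 5, 5, 5, 5, 5, 5, 5, 5, 5, 5, 5, 5, 5, 5, 5, 5, 5, 5, 5, 5, 5, 5, 5, 5, 5, 5, 5, 5, 5, 5, 5, 5, 5, 5, 5, 5, 5, 5, 5, 5, 5, 1].
241 − 49 = 192 transpositions; sign(π) = (−1)^192 = +1.
Check: (91/241) = +1 by Zolotarev.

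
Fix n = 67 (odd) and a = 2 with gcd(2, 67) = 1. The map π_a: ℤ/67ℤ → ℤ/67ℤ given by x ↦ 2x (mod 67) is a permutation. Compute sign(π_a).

-1

Trace 31: π^k(31) = [31, 62, 57, 47, 27, 54, 41] for k=0..6.
π_2 has 2 disjoint cycles with lengths [66, 1] on {0,…,66}.
67 − 2 = 65 transpositions; sign(π) = (−1)^65 = -1.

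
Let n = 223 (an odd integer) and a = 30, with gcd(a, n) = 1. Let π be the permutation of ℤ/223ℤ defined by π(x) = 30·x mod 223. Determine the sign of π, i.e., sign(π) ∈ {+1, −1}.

+1

Orbit of 112 under x↦30x: [112, 15, 4, 120, 32, 68, 33]… (length divides ord_223(30)).
7 cycles of lengths [37, 37, 37, 37, 37, 37, 1].
sign(π) = (−1)^{n − #cycles} = (−1)^{223−7} = (−1)^216 = +1.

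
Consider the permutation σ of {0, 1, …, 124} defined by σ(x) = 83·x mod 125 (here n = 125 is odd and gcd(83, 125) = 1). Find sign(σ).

-1

Orbit of 42 under x↦83x: [42, 111, 88, 54, 107, 6, 123]… (length divides ord_125(83)).
Decompose π into cycles: lengths [100, 20, 4, 1] (4 cycles, including the fixed point 0).
n − c = 125 − 4 = 121; sign = (−1)^121 = -1.
Check: (83/125) = -1 by Zolotarev.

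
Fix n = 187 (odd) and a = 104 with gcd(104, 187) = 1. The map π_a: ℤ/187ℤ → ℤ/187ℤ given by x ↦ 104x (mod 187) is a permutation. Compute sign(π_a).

Orbit of 36 under x↦104x: [36, 4, 42, 67, 49, 47, 26]… (length divides ord_187(104)).
Cycle type of π: 40×4 + 8×2 + 5×2 + 1; total 9 cycles.
n − c = 187 − 9 = 178; sign = (−1)^178 = +1.
Check: (104/187) = +1 by Zolotarev.

+1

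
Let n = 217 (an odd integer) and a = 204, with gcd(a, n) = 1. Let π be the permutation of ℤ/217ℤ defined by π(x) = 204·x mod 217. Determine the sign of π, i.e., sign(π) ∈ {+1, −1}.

Start at x=1: 1 → 204 → 169 → 190 → 134 → 211 → 78 → … (one orbit).
π_204 has 21 disjoint cycles with lengths [15, 15, 15, 15, 15, 15, 15, 15, 15, 15, 15, 15, 15, 15, 1, 1, 1, 1, 1, 1, 1] on {0,…,216}.
21 cycles on 217: each ℓ→(−1)^(ℓ−1), product (−1)^196 = +1.

+1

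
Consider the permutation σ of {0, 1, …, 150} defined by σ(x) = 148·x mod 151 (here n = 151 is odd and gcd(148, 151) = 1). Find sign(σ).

Orbit of 125 under x↦148x: [125, 78, 68, 98, 8, 127, 72]… (length divides ord_151(148)).
7 cycles of lengths [25, 25, 25, 25, 25, 25, 1].
Σ(ℓ_i−1) = 151−7 = 144; sign = (−1)^144 = +1.
Via Zolotarev, sign(π_{148}) = (148|151) = +1.

+1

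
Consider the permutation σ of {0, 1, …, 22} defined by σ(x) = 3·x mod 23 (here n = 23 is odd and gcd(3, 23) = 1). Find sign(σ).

+1

Orbit of 1 under x↦3x: [1, 3, 9, 4, 12, 13, 16]… (length divides ord_23(3)).
The orbit structure of x ↦ 3x mod 23: 3 orbits of sizes [11, 11, 1].
3 cycles on 23: each ℓ→(−1)^(ℓ−1), product (−1)^20 = +1.
The Jacobi symbol (3|23) = +1 (Zolotarev) agrees.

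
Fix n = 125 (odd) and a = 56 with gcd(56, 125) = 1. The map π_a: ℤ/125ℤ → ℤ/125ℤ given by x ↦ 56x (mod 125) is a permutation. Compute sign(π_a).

+1

Start at x=56: 56 → 11 → 116 → 121 → 26 → 81 → 36 → … (one orbit).
13 cycles of lengths [25, 25, 25, 25, 5, 5, 5, 5, 1, 1, 1, 1, 1].
sign(π) = (−1)^{n − #cycles} = (−1)^{125−13} = (−1)^112 = +1.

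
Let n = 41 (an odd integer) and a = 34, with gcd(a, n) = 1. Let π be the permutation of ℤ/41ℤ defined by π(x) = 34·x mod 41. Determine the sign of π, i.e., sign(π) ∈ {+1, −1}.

-1

Orbit of 30 under x↦34x: [30, 36, 35, 1, 34, 8, 26]… (length divides ord_41(34)).
Cycle type of π: 40 + 1; total 2 cycles.
n − c = 41 − 2 = 39; sign = (−1)^39 = -1.
Zolotarev: (34|41) = -1, matching the cycle-count sign.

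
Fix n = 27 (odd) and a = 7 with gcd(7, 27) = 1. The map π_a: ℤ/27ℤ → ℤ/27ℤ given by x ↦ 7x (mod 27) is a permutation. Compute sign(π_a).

Start at x=19: 19 → 25 → 13 → 10 → 16 → 4 → 1 → … (one orbit).
Cycle type of π: 9×2 + 3×2 + 1×3; total 7 cycles.
27 − 7 = 20 transpositions; sign(π) = (−1)^20 = +1.

+1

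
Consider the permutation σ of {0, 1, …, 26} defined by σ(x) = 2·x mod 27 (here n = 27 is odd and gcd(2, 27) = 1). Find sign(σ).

Start at x=25: 25 → 23 → 19 → 11 → 22 → 17 → 7 → … (one orbit).
The orbit structure of x ↦ 2x mod 27: 4 orbits of sizes [18, 6, 2, 1].
With 4 cycles on 27 points, sign = (−1)^{27−4} = -1.
Zolotarev: (2|27) = -1, matching the cycle-count sign.

-1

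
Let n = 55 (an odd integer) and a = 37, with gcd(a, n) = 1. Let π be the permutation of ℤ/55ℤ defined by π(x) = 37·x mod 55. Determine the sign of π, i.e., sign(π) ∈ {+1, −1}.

Orbit of 12 under x↦37x: [12, 4, 38, 31, 47, 34, 48]… (length divides ord_55(37)).
6 cycles of lengths [20, 20, 5, 5, 4, 1].
sign(π) = (−1)^{n − #cycles} = (−1)^{55−6} = (−1)^49 = -1.
Zolotarev: (37|55) = -1, matching the cycle-count sign.

-1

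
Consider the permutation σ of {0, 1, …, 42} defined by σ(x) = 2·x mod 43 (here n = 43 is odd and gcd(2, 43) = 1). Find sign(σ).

-1

Orbit of 27 under x↦2x: [27, 11, 22, 1, 2, 4, 8]… (length divides ord_43(2)).
Cycle type of π: 14×3 + 1; total 4 cycles.
43 − 4 = 39 transpositions; sign(π) = (−1)^39 = -1.
The Jacobi symbol (2|43) = -1 (Zolotarev) agrees.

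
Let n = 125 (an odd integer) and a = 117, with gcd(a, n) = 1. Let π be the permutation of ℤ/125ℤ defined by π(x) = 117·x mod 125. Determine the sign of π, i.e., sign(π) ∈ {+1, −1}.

-1

Orbit of 29 under x↦117x: [29, 18, 106, 27, 34, 103, 51]… (length divides ord_125(117)).
π_117 has 4 disjoint cycles with lengths [100, 20, 4, 1] on {0,…,124}.
sign(π) = (−1)^{n − #cycles} = (−1)^{125−4} = (−1)^121 = -1.
Via Zolotarev, sign(π_{117}) = (117|125) = -1.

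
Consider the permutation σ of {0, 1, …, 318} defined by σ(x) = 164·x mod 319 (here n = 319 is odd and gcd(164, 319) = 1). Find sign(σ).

Orbit of 32 under x↦164x: [32, 144, 10, 45, 43, 34, 153]… (length divides ord_319(164)).
17 cycles of lengths [28, 28, 28, 28, 28, 28, 28, 28, 28, 28, 28, 2, 2, 2, 2, 2, 1].
With 17 cycles on 319 points, sign = (−1)^{319−17} = +1.

+1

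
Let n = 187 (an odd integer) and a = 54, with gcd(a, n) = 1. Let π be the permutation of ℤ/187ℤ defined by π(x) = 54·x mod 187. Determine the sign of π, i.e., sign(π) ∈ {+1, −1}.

Trace 164: π^k(164) = [164, 67, 65, 144, 109, 89, 131] for k=0..6.
π_54 has 17 disjoint cycles with lengths [16, 16, 16, 16, 16, 16, 16, 16, 16, 16, 16, 2, 2, 2, 2, 2, 1] on {0,…,186}.
187 − 17 = 170 transpositions; sign(π) = (−1)^170 = +1.

+1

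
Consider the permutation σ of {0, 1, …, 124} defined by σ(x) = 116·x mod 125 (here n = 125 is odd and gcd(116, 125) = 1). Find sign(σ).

+1

Orbit of 31 under x↦116x: [31, 96, 11, 26, 16, 106, 46]… (length divides ord_125(116)).
Decompose π into cycles: lengths [25, 25, 25, 25, 5, 5, 5, 5, 1, 1, 1, 1, 1] (13 cycles, including the fixed point 0).
13 cycles on 125: each ℓ→(−1)^(ℓ−1), product (−1)^112 = +1.
Check: (116/125) = +1 by Zolotarev.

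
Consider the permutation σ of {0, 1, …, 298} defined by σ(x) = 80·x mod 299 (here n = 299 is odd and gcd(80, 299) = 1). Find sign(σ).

Orbit of 277 under x↦80x: [277, 34, 29, 227, 220, 258, 9]… (length divides ord_299(80)).
π_80 has 5 disjoint cycles with lengths [132, 132, 22, 12, 1] on {0,…,298}.
Σ(ℓ_i−1) = 299−5 = 294; sign = (−1)^294 = +1.
Via Zolotarev, sign(π_{80}) = (80|299) = +1.

+1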